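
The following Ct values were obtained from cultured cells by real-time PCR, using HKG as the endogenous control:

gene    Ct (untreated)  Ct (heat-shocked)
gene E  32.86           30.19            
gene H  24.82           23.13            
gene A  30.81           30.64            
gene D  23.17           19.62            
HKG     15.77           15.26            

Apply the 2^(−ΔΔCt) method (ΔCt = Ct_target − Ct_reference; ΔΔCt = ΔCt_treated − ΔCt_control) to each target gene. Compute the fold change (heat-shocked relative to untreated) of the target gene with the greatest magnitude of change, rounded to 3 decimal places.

8.225

gene E: ΔΔCt = (30.19−15.26) − (32.86−15.77) = 14.93 − 17.09 = -2.16; fold change = 2^2.16 = 4.469
gene H: ΔΔCt = (23.13−15.26) − (24.82−15.77) = 7.87 − 9.05 = -1.18; fold change = 2^1.18 = 2.266
gene A: ΔΔCt = (30.64−15.26) − (30.81−15.77) = 15.38 − 15.04 = 0.34; fold change = 2^-0.34 = 0.790
gene D: ΔΔCt = (19.62−15.26) − (23.17−15.77) = 4.36 − 7.40 = -3.04; fold change = 2^3.04 = 8.225
gene D has the largest |ΔΔCt| = 3.04.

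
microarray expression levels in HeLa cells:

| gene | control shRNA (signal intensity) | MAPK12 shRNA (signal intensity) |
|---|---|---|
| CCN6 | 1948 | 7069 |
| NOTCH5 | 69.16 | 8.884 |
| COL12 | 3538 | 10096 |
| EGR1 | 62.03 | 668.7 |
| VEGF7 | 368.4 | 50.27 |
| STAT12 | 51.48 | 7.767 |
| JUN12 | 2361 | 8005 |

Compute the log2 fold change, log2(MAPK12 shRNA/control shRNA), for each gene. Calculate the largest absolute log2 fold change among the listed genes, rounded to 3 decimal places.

log2(7069/1948) = 1.860  (CCN6)
log2(8.884/69.16) = -2.961  (NOTCH5)
log2(10096/3538) = 1.513  (COL12)
log2(668.7/62.03) = 3.430  (EGR1)
log2(50.27/368.4) = -2.874  (VEGF7)
log2(7.767/51.48) = -2.729  (STAT12)
log2(8005/2361) = 1.762  (JUN12)
The largest magnitude belongs to EGR1.

3.430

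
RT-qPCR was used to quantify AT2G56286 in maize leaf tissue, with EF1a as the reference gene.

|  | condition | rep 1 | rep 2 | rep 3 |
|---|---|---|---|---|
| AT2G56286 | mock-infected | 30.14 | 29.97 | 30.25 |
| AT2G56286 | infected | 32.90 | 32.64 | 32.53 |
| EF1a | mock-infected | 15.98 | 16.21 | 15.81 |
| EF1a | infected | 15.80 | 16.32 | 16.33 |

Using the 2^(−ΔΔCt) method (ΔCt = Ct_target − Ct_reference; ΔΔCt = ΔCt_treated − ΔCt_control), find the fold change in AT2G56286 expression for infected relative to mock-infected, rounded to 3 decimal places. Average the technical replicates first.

Mean Ct: AT2G56286 mock-infected 30.120; AT2G56286 infected 32.690; EF1a mock-infected 16.000; EF1a infected 16.150
ΔCt(mock-infected) = 30.120 − 16.000 = 14.120
ΔCt(infected) = 32.690 − 16.150 = 16.540
ΔΔCt = 16.540 − 14.120 = 2.420
Fold change = 2^(−2.420) = 0.1869

0.187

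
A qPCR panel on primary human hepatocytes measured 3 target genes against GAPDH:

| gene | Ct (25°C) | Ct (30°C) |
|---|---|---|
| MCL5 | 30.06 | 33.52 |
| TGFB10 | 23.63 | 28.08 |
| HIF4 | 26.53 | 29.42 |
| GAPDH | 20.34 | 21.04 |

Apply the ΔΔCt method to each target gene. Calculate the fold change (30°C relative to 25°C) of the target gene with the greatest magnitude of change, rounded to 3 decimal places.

MCL5: ΔΔCt = (33.52−21.04) − (30.06−20.34) = 12.48 − 9.72 = 2.76; fold change = 2^-2.76 = 0.148
TGFB10: ΔΔCt = (28.08−21.04) − (23.63−20.34) = 7.04 − 3.29 = 3.75; fold change = 2^-3.75 = 0.074
HIF4: ΔΔCt = (29.42−21.04) − (26.53−20.34) = 8.38 − 6.19 = 2.19; fold change = 2^-2.19 = 0.219
TGFB10 has the largest |ΔΔCt| = 3.75.

0.074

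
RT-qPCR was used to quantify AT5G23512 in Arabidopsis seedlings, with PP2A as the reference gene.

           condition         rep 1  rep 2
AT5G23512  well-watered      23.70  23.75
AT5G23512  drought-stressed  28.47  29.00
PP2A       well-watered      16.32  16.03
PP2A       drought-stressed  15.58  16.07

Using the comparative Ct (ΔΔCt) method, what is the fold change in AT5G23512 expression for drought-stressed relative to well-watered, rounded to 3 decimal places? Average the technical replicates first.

Mean Ct: AT5G23512 well-watered 23.725; AT5G23512 drought-stressed 28.735; PP2A well-watered 16.175; PP2A drought-stressed 15.825
ΔCt(well-watered) = 23.725 − 16.175 = 7.550
ΔCt(drought-stressed) = 28.735 − 15.825 = 12.910
ΔΔCt = 12.910 − 7.550 = 5.360
Fold change = 2^(−5.360) = 0.0243

0.024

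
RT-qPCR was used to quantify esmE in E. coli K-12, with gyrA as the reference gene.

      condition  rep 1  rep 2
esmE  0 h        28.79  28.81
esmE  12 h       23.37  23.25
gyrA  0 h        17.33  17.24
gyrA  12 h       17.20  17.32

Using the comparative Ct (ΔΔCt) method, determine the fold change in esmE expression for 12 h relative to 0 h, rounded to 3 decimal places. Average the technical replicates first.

44.170

Mean Ct: esmE 0 h 28.800; esmE 12 h 23.310; gyrA 0 h 17.285; gyrA 12 h 17.260
ΔCt(0 h) = 28.800 − 17.285 = 11.515
ΔCt(12 h) = 23.310 − 17.260 = 6.050
ΔΔCt = 6.050 − 11.515 = -5.465
Fold change = 2^(−(-5.465)) = 2^5.465 = 44.1702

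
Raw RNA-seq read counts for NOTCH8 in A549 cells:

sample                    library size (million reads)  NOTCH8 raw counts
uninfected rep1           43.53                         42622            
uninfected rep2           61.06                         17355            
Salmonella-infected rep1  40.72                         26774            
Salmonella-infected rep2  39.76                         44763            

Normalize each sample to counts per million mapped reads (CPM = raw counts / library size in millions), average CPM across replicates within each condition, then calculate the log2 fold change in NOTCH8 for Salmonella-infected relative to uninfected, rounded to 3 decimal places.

CPM(uninfected rep1) = 42622 / 43.53 = 979.1408
CPM(uninfected rep2) = 17355 / 61.06 = 284.2286
CPM(Salmonella-infected rep1) = 26774 / 40.72 = 657.5147
CPM(Salmonella-infected rep2) = 44763 / 39.76 = 1125.8300
mean CPM(uninfected) = 631.6847; mean CPM(Salmonella-infected) = 891.6724
Fold change = 891.6724 / 631.6847 = 1.41158
log2(1.41158) = 0.4973

0.497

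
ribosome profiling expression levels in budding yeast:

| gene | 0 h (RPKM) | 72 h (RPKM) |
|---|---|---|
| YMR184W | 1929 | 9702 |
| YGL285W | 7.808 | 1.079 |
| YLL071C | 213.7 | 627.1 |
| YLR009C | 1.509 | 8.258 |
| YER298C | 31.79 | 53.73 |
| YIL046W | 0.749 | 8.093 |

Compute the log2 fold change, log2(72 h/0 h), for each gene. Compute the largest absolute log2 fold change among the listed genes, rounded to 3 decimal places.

log2(9702/1929) = 2.330  (YMR184W)
log2(1.079/7.808) = -2.855  (YGL285W)
log2(627.1/213.7) = 1.553  (YLL071C)
log2(8.258/1.509) = 2.452  (YLR009C)
log2(53.73/31.79) = 0.757  (YER298C)
log2(8.093/0.749) = 3.434  (YIL046W)
The largest magnitude belongs to YIL046W.

3.434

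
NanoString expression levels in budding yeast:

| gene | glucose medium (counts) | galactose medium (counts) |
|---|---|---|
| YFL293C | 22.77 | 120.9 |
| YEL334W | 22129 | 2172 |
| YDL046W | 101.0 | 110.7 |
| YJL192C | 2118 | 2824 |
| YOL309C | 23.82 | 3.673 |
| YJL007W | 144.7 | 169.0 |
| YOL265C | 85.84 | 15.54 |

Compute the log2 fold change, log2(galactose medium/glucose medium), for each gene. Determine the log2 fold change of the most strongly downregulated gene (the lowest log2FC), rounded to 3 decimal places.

-3.349

log2(120.9/22.77) = 2.409  (YFL293C)
log2(2172/22129) = -3.349  (YEL334W)
log2(110.7/101.0) = 0.132  (YDL046W)
log2(2824/2118) = 0.415  (YJL192C)
log2(3.673/23.82) = -2.697  (YOL309C)
log2(169.0/144.7) = 0.224  (YJL007W)
log2(15.54/85.84) = -2.466  (YOL265C)
YEL334W is most strongly downregulated.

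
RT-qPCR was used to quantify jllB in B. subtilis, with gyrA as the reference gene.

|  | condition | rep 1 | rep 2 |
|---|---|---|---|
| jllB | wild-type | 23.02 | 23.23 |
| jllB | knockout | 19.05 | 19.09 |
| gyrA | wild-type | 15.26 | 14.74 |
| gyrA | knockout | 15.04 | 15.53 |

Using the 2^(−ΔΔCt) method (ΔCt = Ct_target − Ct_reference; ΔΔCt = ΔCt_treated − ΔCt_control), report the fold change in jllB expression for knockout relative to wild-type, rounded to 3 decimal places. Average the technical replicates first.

Mean Ct: jllB wild-type 23.125; jllB knockout 19.070; gyrA wild-type 15.000; gyrA knockout 15.285
ΔCt(wild-type) = 23.125 − 15.000 = 8.125
ΔCt(knockout) = 19.070 − 15.285 = 3.785
ΔΔCt = 3.785 − 8.125 = -4.340
Fold change = 2^(−(-4.340)) = 2^4.340 = 20.2521

20.252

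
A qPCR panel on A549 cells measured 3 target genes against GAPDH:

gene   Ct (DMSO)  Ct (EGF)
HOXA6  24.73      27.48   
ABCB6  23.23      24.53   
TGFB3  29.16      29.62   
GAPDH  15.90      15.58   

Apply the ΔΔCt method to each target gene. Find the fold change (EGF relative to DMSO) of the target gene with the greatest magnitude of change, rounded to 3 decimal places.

HOXA6: ΔΔCt = (27.48−15.58) − (24.73−15.90) = 11.90 − 8.83 = 3.07; fold change = 2^-3.07 = 0.119
ABCB6: ΔΔCt = (24.53−15.58) − (23.23−15.90) = 8.95 − 7.33 = 1.62; fold change = 2^-1.62 = 0.325
TGFB3: ΔΔCt = (29.62−15.58) − (29.16−15.90) = 14.04 − 13.26 = 0.78; fold change = 2^-0.78 = 0.582
HOXA6 has the largest |ΔΔCt| = 3.07.

0.119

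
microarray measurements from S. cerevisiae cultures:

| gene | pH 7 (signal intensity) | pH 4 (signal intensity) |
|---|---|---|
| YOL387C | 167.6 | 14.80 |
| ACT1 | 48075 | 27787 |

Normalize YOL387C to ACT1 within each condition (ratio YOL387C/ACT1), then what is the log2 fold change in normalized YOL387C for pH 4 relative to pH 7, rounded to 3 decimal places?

-2.710

YOL387C/ACT1 (pH 7) = 167.6 / 48075 = 0.0034862
YOL387C/ACT1 (pH 4) = 14.80 / 27787 = 0.00053262
Fold change = 0.00053262 / 0.0034862 = 0.1528
log2(0.1528) = -2.7105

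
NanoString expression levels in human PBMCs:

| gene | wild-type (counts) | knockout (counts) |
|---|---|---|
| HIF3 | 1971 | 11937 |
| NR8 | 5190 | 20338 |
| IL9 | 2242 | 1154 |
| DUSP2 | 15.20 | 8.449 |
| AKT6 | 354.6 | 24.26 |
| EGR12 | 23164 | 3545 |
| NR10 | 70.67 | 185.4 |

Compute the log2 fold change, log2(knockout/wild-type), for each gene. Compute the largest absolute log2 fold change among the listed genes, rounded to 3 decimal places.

3.870

log2(11937/1971) = 2.598  (HIF3)
log2(20338/5190) = 1.970  (NR8)
log2(1154/2242) = -0.958  (IL9)
log2(8.449/15.20) = -0.847  (DUSP2)
log2(24.26/354.6) = -3.870  (AKT6)
log2(3545/23164) = -2.708  (EGR12)
log2(185.4/70.67) = 1.391  (NR10)
The largest magnitude belongs to AKT6.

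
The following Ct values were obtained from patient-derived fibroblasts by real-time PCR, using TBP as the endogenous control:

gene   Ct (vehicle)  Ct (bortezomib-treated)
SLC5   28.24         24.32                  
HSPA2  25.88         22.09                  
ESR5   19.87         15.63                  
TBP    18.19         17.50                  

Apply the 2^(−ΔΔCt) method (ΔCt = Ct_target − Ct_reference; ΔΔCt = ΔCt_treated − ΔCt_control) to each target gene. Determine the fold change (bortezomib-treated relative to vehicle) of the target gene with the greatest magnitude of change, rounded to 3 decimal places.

SLC5: ΔΔCt = (24.32−17.50) − (28.24−18.19) = 6.82 − 10.05 = -3.23; fold change = 2^3.23 = 9.383
HSPA2: ΔΔCt = (22.09−17.50) − (25.88−18.19) = 4.59 − 7.69 = -3.10; fold change = 2^3.10 = 8.574
ESR5: ΔΔCt = (15.63−17.50) − (19.87−18.19) = -1.87 − 1.68 = -3.55; fold change = 2^3.55 = 11.713
ESR5 has the largest |ΔΔCt| = 3.55.

11.713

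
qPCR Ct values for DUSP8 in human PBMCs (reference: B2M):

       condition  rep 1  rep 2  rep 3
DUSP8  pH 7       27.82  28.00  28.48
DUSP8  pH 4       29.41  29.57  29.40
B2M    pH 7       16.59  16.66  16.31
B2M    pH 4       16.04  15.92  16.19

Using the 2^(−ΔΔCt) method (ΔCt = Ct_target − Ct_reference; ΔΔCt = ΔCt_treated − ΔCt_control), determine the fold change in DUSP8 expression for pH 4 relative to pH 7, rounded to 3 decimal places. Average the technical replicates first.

Mean Ct: DUSP8 pH 7 28.100; DUSP8 pH 4 29.460; B2M pH 7 16.520; B2M pH 4 16.050
ΔCt(pH 7) = 28.100 − 16.520 = 11.580
ΔCt(pH 4) = 29.460 − 16.050 = 13.410
ΔΔCt = 13.410 − 11.580 = 1.830
Fold change = 2^(−1.830) = 0.2813

0.281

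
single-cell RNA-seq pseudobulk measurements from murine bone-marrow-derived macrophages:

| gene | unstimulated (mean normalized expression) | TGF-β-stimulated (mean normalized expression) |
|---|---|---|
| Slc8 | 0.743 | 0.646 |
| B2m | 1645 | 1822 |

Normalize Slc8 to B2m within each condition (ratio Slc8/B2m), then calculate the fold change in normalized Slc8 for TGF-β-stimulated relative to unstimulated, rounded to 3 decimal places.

0.785

Slc8/B2m (unstimulated) = 0.743 / 1645 = 0.00045167
Slc8/B2m (TGF-β-stimulated) = 0.646 / 1822 = 0.00035456
Fold change = 0.00035456 / 0.00045167 = 0.7850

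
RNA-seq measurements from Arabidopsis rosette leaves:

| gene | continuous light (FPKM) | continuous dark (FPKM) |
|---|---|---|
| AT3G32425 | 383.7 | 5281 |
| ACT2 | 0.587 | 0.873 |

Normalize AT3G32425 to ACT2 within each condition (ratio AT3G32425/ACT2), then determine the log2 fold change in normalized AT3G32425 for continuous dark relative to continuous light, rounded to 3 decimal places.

AT3G32425/ACT2 (continuous light) = 383.7 / 0.587 = 653.66
AT3G32425/ACT2 (continuous dark) = 5281 / 0.873 = 6049.3
Fold change = 6049.3 / 653.66 = 9.2544
log2(9.2544) = 3.2101

3.210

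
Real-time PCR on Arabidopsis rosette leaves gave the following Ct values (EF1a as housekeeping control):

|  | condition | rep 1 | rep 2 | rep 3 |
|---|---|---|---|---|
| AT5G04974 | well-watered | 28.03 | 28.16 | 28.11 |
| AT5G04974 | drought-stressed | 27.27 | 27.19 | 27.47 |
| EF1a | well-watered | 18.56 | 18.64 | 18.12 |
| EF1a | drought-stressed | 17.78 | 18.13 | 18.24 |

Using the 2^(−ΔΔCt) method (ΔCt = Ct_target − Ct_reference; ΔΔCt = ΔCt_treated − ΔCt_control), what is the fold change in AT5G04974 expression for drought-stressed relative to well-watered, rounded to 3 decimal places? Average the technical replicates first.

1.320

Mean Ct: AT5G04974 well-watered 28.100; AT5G04974 drought-stressed 27.310; EF1a well-watered 18.440; EF1a drought-stressed 18.050
ΔCt(well-watered) = 28.100 − 18.440 = 9.660
ΔCt(drought-stressed) = 27.310 − 18.050 = 9.260
ΔΔCt = 9.260 − 9.660 = -0.400
Fold change = 2^(−(-0.400)) = 2^0.400 = 1.3195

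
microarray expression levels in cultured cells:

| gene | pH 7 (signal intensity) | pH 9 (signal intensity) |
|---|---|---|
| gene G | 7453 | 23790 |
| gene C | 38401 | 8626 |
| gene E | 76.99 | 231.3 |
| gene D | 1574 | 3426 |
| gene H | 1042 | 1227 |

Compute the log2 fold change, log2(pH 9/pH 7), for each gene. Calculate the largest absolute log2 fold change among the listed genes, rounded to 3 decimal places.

2.154

log2(23790/7453) = 1.674  (gene G)
log2(8626/38401) = -2.154  (gene C)
log2(231.3/76.99) = 1.587  (gene E)
log2(3426/1574) = 1.122  (gene D)
log2(1227/1042) = 0.236  (gene H)
The largest magnitude belongs to gene C.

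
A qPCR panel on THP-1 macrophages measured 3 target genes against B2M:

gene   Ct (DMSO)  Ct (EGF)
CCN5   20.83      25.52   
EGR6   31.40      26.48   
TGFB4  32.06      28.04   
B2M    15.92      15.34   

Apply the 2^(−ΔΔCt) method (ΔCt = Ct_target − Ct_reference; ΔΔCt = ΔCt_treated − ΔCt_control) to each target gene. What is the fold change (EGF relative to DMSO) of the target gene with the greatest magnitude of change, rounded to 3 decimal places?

CCN5: ΔΔCt = (25.52−15.34) − (20.83−15.92) = 10.18 − 4.91 = 5.27; fold change = 2^-5.27 = 0.026
EGR6: ΔΔCt = (26.48−15.34) − (31.40−15.92) = 11.14 − 15.48 = -4.34; fold change = 2^4.34 = 20.252
TGFB4: ΔΔCt = (28.04−15.34) − (32.06−15.92) = 12.70 − 16.14 = -3.44; fold change = 2^3.44 = 10.853
CCN5 has the largest |ΔΔCt| = 5.27.

0.026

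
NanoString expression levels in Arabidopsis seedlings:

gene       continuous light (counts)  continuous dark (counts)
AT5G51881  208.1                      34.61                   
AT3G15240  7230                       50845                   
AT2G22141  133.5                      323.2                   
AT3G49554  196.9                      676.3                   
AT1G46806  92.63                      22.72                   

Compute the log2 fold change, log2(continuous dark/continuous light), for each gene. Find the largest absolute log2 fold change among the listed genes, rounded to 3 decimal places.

log2(34.61/208.1) = -2.588  (AT5G51881)
log2(50845/7230) = 2.814  (AT3G15240)
log2(323.2/133.5) = 1.276  (AT2G22141)
log2(676.3/196.9) = 1.780  (AT3G49554)
log2(22.72/92.63) = -2.028  (AT1G46806)
The largest magnitude belongs to AT3G15240.

2.814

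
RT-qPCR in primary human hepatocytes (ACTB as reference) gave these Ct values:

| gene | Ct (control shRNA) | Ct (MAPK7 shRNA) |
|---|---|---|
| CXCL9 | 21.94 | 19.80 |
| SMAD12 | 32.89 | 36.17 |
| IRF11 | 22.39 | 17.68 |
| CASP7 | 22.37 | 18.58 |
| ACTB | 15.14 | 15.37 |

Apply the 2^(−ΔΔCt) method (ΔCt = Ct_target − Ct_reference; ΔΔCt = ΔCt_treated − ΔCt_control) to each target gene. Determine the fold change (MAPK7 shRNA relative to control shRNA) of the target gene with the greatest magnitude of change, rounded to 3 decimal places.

CXCL9: ΔΔCt = (19.80−15.37) − (21.94−15.14) = 4.43 − 6.80 = -2.37; fold change = 2^2.37 = 5.169
SMAD12: ΔΔCt = (36.17−15.37) − (32.89−15.14) = 20.80 − 17.75 = 3.05; fold change = 2^-3.05 = 0.121
IRF11: ΔΔCt = (17.68−15.37) − (22.39−15.14) = 2.31 − 7.25 = -4.94; fold change = 2^4.94 = 30.696
CASP7: ΔΔCt = (18.58−15.37) − (22.37−15.14) = 3.21 − 7.23 = -4.02; fold change = 2^4.02 = 16.223
IRF11 has the largest |ΔΔCt| = 4.94.

30.696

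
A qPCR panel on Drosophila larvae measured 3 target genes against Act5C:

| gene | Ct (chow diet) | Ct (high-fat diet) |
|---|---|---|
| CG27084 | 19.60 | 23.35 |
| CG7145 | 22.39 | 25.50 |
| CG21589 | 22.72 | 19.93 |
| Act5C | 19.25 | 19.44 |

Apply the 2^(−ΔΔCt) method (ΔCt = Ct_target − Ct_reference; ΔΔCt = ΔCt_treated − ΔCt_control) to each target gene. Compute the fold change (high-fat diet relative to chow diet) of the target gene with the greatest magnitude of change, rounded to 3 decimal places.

0.085

CG27084: ΔΔCt = (23.35−19.44) − (19.60−19.25) = 3.91 − 0.35 = 3.56; fold change = 2^-3.56 = 0.085
CG7145: ΔΔCt = (25.50−19.44) − (22.39−19.25) = 6.06 − 3.14 = 2.92; fold change = 2^-2.92 = 0.132
CG21589: ΔΔCt = (19.93−19.44) − (22.72−19.25) = 0.49 − 3.47 = -2.98; fold change = 2^2.98 = 7.890
CG27084 has the largest |ΔΔCt| = 3.56.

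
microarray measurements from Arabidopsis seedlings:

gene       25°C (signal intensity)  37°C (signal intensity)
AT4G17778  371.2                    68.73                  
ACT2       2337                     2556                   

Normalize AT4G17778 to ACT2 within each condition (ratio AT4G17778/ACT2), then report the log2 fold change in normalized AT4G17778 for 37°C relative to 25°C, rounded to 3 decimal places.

-2.562

AT4G17778/ACT2 (25°C) = 371.2 / 2337 = 0.15884
AT4G17778/ACT2 (37°C) = 68.73 / 2556 = 0.02689
Fold change = 0.02689 / 0.15884 = 0.1693
log2(0.1693) = -2.5624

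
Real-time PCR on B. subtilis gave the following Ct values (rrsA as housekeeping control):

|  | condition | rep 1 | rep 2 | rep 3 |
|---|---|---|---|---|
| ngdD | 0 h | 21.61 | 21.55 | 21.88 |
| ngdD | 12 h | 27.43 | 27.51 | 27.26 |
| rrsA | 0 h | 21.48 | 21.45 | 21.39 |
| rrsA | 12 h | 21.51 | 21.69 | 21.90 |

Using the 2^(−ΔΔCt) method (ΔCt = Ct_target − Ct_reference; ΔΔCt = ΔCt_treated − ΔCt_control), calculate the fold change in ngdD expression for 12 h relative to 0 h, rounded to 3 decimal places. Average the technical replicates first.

Mean Ct: ngdD 0 h 21.680; ngdD 12 h 27.400; rrsA 0 h 21.440; rrsA 12 h 21.700
ΔCt(0 h) = 21.680 − 21.440 = 0.240
ΔCt(12 h) = 27.400 − 21.700 = 5.700
ΔΔCt = 5.700 − 0.240 = 5.460
Fold change = 2^(−5.460) = 0.0227

0.023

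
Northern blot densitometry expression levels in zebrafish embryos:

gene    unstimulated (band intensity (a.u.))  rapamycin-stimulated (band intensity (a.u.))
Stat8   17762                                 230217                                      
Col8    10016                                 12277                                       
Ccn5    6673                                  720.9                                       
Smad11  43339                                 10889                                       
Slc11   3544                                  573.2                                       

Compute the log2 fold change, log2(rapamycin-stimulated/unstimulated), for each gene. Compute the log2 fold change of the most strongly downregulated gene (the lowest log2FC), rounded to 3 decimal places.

-3.210

log2(230217/17762) = 3.696  (Stat8)
log2(12277/10016) = 0.294  (Col8)
log2(720.9/6673) = -3.210  (Ccn5)
log2(10889/43339) = -1.993  (Smad11)
log2(573.2/3544) = -2.628  (Slc11)
Ccn5 is most strongly downregulated.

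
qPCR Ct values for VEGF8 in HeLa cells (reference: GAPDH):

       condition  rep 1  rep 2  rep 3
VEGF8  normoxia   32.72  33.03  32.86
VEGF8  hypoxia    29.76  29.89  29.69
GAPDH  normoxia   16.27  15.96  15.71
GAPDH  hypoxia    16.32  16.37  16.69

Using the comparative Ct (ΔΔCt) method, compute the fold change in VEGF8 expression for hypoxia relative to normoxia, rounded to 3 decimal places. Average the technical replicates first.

Mean Ct: VEGF8 normoxia 32.870; VEGF8 hypoxia 29.780; GAPDH normoxia 15.980; GAPDH hypoxia 16.460
ΔCt(normoxia) = 32.870 − 15.980 = 16.890
ΔCt(hypoxia) = 29.780 − 16.460 = 13.320
ΔΔCt = 13.320 − 16.890 = -3.570
Fold change = 2^(−(-3.570)) = 2^3.570 = 11.8762

11.876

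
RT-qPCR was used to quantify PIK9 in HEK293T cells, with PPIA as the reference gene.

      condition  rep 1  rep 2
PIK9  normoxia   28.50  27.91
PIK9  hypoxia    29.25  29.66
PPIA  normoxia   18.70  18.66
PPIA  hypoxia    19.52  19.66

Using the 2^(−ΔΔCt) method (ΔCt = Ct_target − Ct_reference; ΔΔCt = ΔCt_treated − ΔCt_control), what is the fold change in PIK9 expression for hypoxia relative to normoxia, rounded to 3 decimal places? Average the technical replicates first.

Mean Ct: PIK9 normoxia 28.205; PIK9 hypoxia 29.455; PPIA normoxia 18.680; PPIA hypoxia 19.590
ΔCt(normoxia) = 28.205 − 18.680 = 9.525
ΔCt(hypoxia) = 29.455 − 19.590 = 9.865
ΔΔCt = 9.865 − 9.525 = 0.340
Fold change = 2^(−0.340) = 0.7900

0.790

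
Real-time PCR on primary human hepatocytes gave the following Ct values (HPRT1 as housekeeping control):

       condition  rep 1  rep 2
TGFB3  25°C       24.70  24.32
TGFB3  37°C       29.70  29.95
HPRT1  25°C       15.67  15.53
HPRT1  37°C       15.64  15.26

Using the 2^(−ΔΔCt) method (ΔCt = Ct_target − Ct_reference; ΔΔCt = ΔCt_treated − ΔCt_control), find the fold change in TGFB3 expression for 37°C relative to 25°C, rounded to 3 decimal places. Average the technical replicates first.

Mean Ct: TGFB3 25°C 24.510; TGFB3 37°C 29.825; HPRT1 25°C 15.600; HPRT1 37°C 15.450
ΔCt(25°C) = 24.510 − 15.600 = 8.910
ΔCt(37°C) = 29.825 − 15.450 = 14.375
ΔΔCt = 14.375 − 8.910 = 5.465
Fold change = 2^(−5.465) = 0.0226

0.023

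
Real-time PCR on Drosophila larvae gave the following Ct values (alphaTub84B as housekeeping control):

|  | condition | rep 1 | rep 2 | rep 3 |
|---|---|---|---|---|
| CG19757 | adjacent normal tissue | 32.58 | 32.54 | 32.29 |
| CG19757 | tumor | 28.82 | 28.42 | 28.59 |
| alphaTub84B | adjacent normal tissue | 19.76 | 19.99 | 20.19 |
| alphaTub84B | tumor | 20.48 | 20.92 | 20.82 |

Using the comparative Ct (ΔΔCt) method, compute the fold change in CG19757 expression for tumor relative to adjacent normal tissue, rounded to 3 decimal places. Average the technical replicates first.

24.590

Mean Ct: CG19757 adjacent normal tissue 32.470; CG19757 tumor 28.610; alphaTub84B adjacent normal tissue 19.980; alphaTub84B tumor 20.740
ΔCt(adjacent normal tissue) = 32.470 − 19.980 = 12.490
ΔCt(tumor) = 28.610 − 20.740 = 7.870
ΔΔCt = 7.870 − 12.490 = -4.620
Fold change = 2^(−(-4.620)) = 2^4.620 = 24.5900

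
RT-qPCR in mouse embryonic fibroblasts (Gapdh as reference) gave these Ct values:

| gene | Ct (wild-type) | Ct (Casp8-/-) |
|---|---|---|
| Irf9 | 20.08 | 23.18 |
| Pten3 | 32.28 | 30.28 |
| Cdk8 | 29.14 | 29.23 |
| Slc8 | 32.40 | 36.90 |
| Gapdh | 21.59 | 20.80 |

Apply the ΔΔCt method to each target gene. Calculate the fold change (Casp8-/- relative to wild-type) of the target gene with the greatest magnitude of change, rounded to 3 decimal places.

0.026

Irf9: ΔΔCt = (23.18−20.80) − (20.08−21.59) = 2.38 − (-1.51) = 3.89; fold change = 2^-3.89 = 0.067
Pten3: ΔΔCt = (30.28−20.80) − (32.28−21.59) = 9.48 − 10.69 = -1.21; fold change = 2^1.21 = 2.313
Cdk8: ΔΔCt = (29.23−20.80) − (29.14−21.59) = 8.43 − 7.55 = 0.88; fold change = 2^-0.88 = 0.543
Slc8: ΔΔCt = (36.90−20.80) − (32.40−21.59) = 16.10 − 10.81 = 5.29; fold change = 2^-5.29 = 0.026
Slc8 has the largest |ΔΔCt| = 5.29.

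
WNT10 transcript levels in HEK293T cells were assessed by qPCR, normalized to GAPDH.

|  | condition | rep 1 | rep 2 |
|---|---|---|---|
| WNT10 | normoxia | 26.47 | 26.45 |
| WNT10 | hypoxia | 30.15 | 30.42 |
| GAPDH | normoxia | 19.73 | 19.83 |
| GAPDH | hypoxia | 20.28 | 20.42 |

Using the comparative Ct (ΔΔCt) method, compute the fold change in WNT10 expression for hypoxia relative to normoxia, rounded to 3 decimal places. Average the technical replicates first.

Mean Ct: WNT10 normoxia 26.460; WNT10 hypoxia 30.285; GAPDH normoxia 19.780; GAPDH hypoxia 20.350
ΔCt(normoxia) = 26.460 − 19.780 = 6.680
ΔCt(hypoxia) = 30.285 − 20.350 = 9.935
ΔΔCt = 9.935 − 6.680 = 3.255
Fold change = 2^(−3.255) = 0.1047

0.105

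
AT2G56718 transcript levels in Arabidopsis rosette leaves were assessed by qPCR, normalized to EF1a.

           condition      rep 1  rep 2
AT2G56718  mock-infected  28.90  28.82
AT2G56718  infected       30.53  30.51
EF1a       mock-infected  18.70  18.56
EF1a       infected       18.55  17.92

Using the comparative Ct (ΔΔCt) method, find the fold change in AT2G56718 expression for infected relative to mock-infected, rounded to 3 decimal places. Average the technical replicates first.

Mean Ct: AT2G56718 mock-infected 28.860; AT2G56718 infected 30.520; EF1a mock-infected 18.630; EF1a infected 18.235
ΔCt(mock-infected) = 28.860 − 18.630 = 10.230
ΔCt(infected) = 30.520 − 18.235 = 12.285
ΔΔCt = 12.285 − 10.230 = 2.055
Fold change = 2^(−2.055) = 0.2406

0.241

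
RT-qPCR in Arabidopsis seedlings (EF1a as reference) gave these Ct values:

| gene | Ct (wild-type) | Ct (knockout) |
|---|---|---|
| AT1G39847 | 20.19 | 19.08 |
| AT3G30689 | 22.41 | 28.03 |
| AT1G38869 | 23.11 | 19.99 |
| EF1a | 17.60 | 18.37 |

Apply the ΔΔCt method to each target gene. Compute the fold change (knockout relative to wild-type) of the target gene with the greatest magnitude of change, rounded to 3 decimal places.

AT1G39847: ΔΔCt = (19.08−18.37) − (20.19−17.60) = 0.71 − 2.59 = -1.88; fold change = 2^1.88 = 3.681
AT3G30689: ΔΔCt = (28.03−18.37) − (22.41−17.60) = 9.66 − 4.81 = 4.85; fold change = 2^-4.85 = 0.035
AT1G38869: ΔΔCt = (19.99−18.37) − (23.11−17.60) = 1.62 − 5.51 = -3.89; fold change = 2^3.89 = 14.825
AT3G30689 has the largest |ΔΔCt| = 4.85.

0.035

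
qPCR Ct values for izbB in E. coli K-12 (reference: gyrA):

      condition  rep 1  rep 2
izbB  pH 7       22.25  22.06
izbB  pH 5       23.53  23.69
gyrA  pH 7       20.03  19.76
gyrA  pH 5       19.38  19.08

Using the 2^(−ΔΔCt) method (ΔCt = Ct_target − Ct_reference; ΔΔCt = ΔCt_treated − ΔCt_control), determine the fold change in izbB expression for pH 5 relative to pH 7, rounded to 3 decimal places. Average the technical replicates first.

Mean Ct: izbB pH 7 22.155; izbB pH 5 23.610; gyrA pH 7 19.895; gyrA pH 5 19.230
ΔCt(pH 7) = 22.155 − 19.895 = 2.260
ΔCt(pH 5) = 23.610 − 19.230 = 4.380
ΔΔCt = 4.380 − 2.260 = 2.120
Fold change = 2^(−2.120) = 0.2300

0.230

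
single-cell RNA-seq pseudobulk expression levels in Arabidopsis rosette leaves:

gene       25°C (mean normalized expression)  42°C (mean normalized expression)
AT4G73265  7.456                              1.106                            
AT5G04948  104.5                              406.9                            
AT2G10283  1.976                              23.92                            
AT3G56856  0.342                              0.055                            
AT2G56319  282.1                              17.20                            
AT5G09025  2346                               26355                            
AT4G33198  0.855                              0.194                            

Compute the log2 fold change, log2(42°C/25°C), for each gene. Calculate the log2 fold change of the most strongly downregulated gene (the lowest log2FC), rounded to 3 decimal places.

-4.036

log2(1.106/7.456) = -2.753  (AT4G73265)
log2(406.9/104.5) = 1.961  (AT5G04948)
log2(23.92/1.976) = 3.598  (AT2G10283)
log2(0.055/0.342) = -2.636  (AT3G56856)
log2(17.20/282.1) = -4.036  (AT2G56319)
log2(26355/2346) = 3.490  (AT5G09025)
log2(0.194/0.855) = -2.140  (AT4G33198)
AT2G56319 is most strongly downregulated.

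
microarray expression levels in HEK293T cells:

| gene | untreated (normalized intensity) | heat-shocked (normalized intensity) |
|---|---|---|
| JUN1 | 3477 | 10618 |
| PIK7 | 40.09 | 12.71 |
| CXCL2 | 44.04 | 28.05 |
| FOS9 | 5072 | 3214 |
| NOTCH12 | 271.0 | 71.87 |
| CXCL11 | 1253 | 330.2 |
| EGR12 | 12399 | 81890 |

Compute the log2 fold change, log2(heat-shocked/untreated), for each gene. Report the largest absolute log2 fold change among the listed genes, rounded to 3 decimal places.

log2(10618/3477) = 1.611  (JUN1)
log2(12.71/40.09) = -1.657  (PIK7)
log2(28.05/44.04) = -0.651  (CXCL2)
log2(3214/5072) = -0.658  (FOS9)
log2(71.87/271.0) = -1.915  (NOTCH12)
log2(330.2/1253) = -1.924  (CXCL11)
log2(81890/12399) = 2.723  (EGR12)
The largest magnitude belongs to EGR12.

2.723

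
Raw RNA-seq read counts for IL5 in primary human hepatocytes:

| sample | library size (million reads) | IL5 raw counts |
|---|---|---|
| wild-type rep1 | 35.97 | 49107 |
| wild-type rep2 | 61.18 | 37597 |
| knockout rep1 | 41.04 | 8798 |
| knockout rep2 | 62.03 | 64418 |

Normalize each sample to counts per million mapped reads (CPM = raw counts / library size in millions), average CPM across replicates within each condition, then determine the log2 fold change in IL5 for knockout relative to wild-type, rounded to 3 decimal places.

-0.660

CPM(wild-type rep1) = 49107 / 35.97 = 1365.2210
CPM(wild-type rep2) = 37597 / 61.18 = 614.5309
CPM(knockout rep1) = 8798 / 41.04 = 214.3762
CPM(knockout rep2) = 64418 / 62.03 = 1038.4975
mean CPM(wild-type) = 989.8760; mean CPM(knockout) = 626.4369
Fold change = 626.4369 / 989.8760 = 0.63284
log2(0.63284) = -0.6601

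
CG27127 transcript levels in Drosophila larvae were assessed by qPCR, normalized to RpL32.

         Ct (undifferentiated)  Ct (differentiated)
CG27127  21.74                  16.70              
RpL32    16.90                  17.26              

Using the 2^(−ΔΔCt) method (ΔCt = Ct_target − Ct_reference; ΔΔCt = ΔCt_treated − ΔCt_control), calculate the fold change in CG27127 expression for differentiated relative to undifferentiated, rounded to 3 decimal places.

42.224

ΔCt(undifferentiated) = 21.740 − 16.900 = 4.840
ΔCt(differentiated) = 16.700 − 17.260 = -0.560
ΔΔCt = -0.560 − 4.840 = -5.400
Fold change = 2^(−(-5.400)) = 2^5.400 = 42.2243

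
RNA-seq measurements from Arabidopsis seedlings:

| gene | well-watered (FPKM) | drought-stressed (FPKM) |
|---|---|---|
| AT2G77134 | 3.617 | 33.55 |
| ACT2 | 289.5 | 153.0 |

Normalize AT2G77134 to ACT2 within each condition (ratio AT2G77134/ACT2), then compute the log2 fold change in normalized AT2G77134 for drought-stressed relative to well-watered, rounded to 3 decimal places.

AT2G77134/ACT2 (well-watered) = 3.617 / 289.5 = 0.012494
AT2G77134/ACT2 (drought-stressed) = 33.55 / 153.0 = 0.21928
Fold change = 0.21928 / 0.012494 = 17.5510
log2(17.5510) = 4.1335

4.133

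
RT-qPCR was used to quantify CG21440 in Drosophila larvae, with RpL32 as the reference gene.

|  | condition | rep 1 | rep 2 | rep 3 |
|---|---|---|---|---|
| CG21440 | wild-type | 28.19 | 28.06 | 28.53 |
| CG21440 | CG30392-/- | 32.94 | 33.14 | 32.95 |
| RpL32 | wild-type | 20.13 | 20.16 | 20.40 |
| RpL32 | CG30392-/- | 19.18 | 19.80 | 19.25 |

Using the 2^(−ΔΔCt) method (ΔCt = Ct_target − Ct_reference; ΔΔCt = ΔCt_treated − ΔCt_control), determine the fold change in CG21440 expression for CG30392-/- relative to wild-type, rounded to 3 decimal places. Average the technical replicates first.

Mean Ct: CG21440 wild-type 28.260; CG21440 CG30392-/- 33.010; RpL32 wild-type 20.230; RpL32 CG30392-/- 19.410
ΔCt(wild-type) = 28.260 − 20.230 = 8.030
ΔCt(CG30392-/-) = 33.010 − 19.410 = 13.600
ΔΔCt = 13.600 − 8.030 = 5.570
Fold change = 2^(−5.570) = 0.0211

0.021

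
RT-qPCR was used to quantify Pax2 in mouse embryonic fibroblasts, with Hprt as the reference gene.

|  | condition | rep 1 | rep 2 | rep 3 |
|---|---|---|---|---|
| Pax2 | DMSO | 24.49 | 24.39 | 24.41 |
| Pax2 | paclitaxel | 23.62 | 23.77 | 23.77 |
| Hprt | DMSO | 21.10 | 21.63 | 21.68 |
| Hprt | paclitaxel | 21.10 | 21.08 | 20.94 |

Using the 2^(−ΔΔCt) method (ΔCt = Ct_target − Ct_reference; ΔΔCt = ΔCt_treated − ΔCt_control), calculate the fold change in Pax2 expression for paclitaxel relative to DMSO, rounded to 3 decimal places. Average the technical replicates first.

1.214

Mean Ct: Pax2 DMSO 24.430; Pax2 paclitaxel 23.720; Hprt DMSO 21.470; Hprt paclitaxel 21.040
ΔCt(DMSO) = 24.430 − 21.470 = 2.960
ΔCt(paclitaxel) = 23.720 − 21.040 = 2.680
ΔΔCt = 2.680 − 2.960 = -0.280
Fold change = 2^(−(-0.280)) = 2^0.280 = 1.2142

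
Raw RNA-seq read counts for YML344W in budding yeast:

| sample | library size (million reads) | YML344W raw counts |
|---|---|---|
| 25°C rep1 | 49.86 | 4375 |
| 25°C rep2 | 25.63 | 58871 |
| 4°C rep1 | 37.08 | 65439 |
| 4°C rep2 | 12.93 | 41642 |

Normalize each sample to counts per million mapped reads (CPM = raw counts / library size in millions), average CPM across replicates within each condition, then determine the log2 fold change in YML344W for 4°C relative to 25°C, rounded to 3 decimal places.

CPM(25°C rep1) = 4375 / 49.86 = 87.7457
CPM(25°C rep2) = 58871 / 25.63 = 2296.9567
CPM(4°C rep1) = 65439 / 37.08 = 1764.8058
CPM(4°C rep2) = 41642 / 12.93 = 3220.5723
mean CPM(25°C) = 1192.3512; mean CPM(4°C) = 2492.6891
Fold change = 2492.6891 / 1192.3512 = 2.09057
log2(2.09057) = 1.0639

1.064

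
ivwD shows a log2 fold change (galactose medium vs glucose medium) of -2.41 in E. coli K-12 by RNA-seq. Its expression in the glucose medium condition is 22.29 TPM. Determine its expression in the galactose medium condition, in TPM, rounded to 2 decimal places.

4.19

Fold change = 2^(-2.41) = 0.1882
galactose medium expression = 22.29 × 0.1882 = 4.19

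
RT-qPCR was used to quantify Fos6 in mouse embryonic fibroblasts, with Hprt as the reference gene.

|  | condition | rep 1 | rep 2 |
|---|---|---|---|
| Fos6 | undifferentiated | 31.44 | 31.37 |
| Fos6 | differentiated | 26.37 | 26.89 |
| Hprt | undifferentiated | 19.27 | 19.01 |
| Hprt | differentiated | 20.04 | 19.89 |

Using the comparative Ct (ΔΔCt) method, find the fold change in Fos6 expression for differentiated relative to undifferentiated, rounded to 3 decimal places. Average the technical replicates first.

48.503

Mean Ct: Fos6 undifferentiated 31.405; Fos6 differentiated 26.630; Hprt undifferentiated 19.140; Hprt differentiated 19.965
ΔCt(undifferentiated) = 31.405 − 19.140 = 12.265
ΔCt(differentiated) = 26.630 − 19.965 = 6.665
ΔΔCt = 6.665 − 12.265 = -5.600
Fold change = 2^(−(-5.600)) = 2^5.600 = 48.5029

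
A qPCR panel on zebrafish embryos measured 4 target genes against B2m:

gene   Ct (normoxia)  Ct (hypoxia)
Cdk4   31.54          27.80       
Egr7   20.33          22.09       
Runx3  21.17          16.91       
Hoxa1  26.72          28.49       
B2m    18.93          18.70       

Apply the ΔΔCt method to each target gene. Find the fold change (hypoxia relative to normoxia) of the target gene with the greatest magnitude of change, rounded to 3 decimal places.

16.336

Cdk4: ΔΔCt = (27.80−18.70) − (31.54−18.93) = 9.10 − 12.61 = -3.51; fold change = 2^3.51 = 11.392
Egr7: ΔΔCt = (22.09−18.70) − (20.33−18.93) = 3.39 − 1.40 = 1.99; fold change = 2^-1.99 = 0.252
Runx3: ΔΔCt = (16.91−18.70) − (21.17−18.93) = -1.79 − 2.24 = -4.03; fold change = 2^4.03 = 16.336
Hoxa1: ΔΔCt = (28.49−18.70) − (26.72−18.93) = 9.79 − 7.79 = 2.00; fold change = 2^-2.00 = 0.250
Runx3 has the largest |ΔΔCt| = 4.03.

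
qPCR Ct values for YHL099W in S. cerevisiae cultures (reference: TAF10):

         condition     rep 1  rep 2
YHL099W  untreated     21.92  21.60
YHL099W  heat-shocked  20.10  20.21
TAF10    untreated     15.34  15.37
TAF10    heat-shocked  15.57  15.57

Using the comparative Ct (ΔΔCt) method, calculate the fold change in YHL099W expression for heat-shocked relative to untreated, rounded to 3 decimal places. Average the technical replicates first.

3.531

Mean Ct: YHL099W untreated 21.760; YHL099W heat-shocked 20.155; TAF10 untreated 15.355; TAF10 heat-shocked 15.570
ΔCt(untreated) = 21.760 − 15.355 = 6.405
ΔCt(heat-shocked) = 20.155 − 15.570 = 4.585
ΔΔCt = 4.585 − 6.405 = -1.820
Fold change = 2^(−(-1.820)) = 2^1.820 = 3.5308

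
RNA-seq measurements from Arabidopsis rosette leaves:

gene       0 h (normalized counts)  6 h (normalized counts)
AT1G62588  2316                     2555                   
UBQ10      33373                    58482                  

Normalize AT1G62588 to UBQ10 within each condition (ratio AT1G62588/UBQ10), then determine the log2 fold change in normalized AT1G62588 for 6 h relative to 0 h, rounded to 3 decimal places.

-0.668

AT1G62588/UBQ10 (0 h) = 2316 / 33373 = 0.069397
AT1G62588/UBQ10 (6 h) = 2555 / 58482 = 0.043689
Fold change = 0.043689 / 0.069397 = 0.6295
log2(0.6295) = -0.6676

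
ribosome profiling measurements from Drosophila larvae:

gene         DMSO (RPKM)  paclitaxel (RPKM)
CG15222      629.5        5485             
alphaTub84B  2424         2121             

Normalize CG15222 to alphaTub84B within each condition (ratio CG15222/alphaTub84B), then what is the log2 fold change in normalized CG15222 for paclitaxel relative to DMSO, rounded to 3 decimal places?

3.316

CG15222/alphaTub84B (DMSO) = 629.5 / 2424 = 0.25969
CG15222/alphaTub84B (paclitaxel) = 5485 / 2121 = 2.586
Fold change = 2.586 / 0.25969 = 9.9580
log2(9.9580) = 3.3159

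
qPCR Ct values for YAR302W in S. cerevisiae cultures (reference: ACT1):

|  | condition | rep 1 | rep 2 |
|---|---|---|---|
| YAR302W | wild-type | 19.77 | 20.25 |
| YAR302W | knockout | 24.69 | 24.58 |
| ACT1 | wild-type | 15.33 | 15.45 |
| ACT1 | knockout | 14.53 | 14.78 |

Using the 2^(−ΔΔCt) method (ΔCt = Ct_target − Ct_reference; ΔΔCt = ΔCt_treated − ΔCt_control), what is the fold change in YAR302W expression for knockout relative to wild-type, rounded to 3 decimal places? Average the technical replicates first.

Mean Ct: YAR302W wild-type 20.010; YAR302W knockout 24.635; ACT1 wild-type 15.390; ACT1 knockout 14.655
ΔCt(wild-type) = 20.010 − 15.390 = 4.620
ΔCt(knockout) = 24.635 − 14.655 = 9.980
ΔΔCt = 9.980 − 4.620 = 5.360
Fold change = 2^(−5.360) = 0.0243

0.024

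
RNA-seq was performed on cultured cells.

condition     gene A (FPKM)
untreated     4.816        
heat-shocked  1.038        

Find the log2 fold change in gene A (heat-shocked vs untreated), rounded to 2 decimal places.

-2.21

Fold change = 1.038 / 4.816 = 0.2155
log2(0.2155) = -2.214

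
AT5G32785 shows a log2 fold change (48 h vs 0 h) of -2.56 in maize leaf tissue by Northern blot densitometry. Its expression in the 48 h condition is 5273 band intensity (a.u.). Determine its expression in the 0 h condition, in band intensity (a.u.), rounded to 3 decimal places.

31095.286

Fold change = 2^(-2.56) = 0.1696
0 h expression = 5273 / 0.1696 = 31095.286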